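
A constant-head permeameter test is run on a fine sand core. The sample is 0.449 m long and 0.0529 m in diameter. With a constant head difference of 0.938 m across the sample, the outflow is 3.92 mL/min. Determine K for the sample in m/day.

1.23

Cross-sectional area A = π·(d/2)² = π × (0.0529/2)² = 0.002198 m².
Convert discharge: 3.92 mL/min = 6.533e-08 m³/s.
Darcy's law rearranged: K = Q·L / (A·Δh) = 6.533e-08 × 0.449 / (0.002198 × 0.938) = 1.423e-05 m/s = 1.229 m/day.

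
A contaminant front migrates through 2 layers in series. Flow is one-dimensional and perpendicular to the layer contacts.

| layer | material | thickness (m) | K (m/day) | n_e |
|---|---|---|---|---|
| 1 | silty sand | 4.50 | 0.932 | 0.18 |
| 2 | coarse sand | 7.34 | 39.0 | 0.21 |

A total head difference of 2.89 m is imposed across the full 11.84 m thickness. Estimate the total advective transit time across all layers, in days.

4.08

With flow normal to the layers, continuity requires the same specific discharge q through every layer.
Σ(b_i/K_i) = 4.50/0.932 + 7.34/39.0 = 5.017 d.
q = Δh / Σ(b_i/K_i) = 2.89 / 5.017 = 0.5761 m/day.
In each layer the seepage velocity is v_i = q/n_i, so the layer transit time is t_i = b_i·n_i / q:
  layer 1 (silty sand): t_1 = 4.50 × 0.18 / 0.5761 = 1.406 d
  layer 2 (coarse sand): t_2 = 7.34 × 0.21 / 0.5761 = 2.676 d
Total t = Σ t_i = 4.082 days.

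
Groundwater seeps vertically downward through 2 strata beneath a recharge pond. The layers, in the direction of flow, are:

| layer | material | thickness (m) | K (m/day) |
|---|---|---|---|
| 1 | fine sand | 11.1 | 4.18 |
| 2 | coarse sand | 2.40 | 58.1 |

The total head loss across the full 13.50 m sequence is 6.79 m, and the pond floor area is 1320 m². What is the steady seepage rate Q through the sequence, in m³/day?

3320

Flow is perpendicular to layering, so the layers act in series and the equivalent K is the thickness-weighted harmonic mean.
Total thickness L = 11.1 + 2.40 = 13.50 m.
Σ(b_i/K_i) = 11.1/4.18 + 2.40/58.1 = 2.697 d.
K_eq = L / Σ(b_i/K_i) = 13.50 / 2.697 = 5.006 m/day.
Q = K_eq · A · (Δh/L) = 5.006 × 1320 × (6.79/13.50) = 3323 m³/day.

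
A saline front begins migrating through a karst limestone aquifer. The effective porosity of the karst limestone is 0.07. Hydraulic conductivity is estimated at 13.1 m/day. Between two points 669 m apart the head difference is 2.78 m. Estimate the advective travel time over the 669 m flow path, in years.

Hydraulic gradient i = Δh / L = 2.78 / 669 = 0.004155.
Darcy flux q = K · i = 13.10 × 0.004155 = 0.05444 m/day.
Seepage velocity v = q / n_e = 0.05444 / 0.07 = 0.7777 m/day.
Travel time t = L / v = 669 / 0.7777 = 860.3 days = 2.355 years.

2.36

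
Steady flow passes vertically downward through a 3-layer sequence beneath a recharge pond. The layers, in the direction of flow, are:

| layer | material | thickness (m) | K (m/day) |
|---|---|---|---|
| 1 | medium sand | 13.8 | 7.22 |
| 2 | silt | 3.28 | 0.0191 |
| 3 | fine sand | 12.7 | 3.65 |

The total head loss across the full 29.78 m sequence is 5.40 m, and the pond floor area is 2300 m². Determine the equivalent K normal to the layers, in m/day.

0.168

Flow is perpendicular to layering, so the layers act in series and the equivalent K is the thickness-weighted harmonic mean.
Total thickness L = 13.8 + 3.28 + 12.7 = 29.78 m.
Σ(b_i/K_i) = 13.8/7.22 + 3.28/0.0191 + 12.7/3.65 = 177.1 d.
K_eq = L / Σ(b_i/K_i) = 29.78 / 177.1 = 0.1681 m/day.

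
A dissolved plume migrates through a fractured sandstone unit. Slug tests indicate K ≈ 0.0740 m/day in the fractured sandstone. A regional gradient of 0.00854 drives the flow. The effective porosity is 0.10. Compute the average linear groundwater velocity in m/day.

0.00632

Hydraulic gradient i = 0.00854.
Darcy flux q = K · i = 0.07400 × 0.008540 = 0.0006320 m/day.
Seepage velocity v = q / n_e = 0.0006320 / 0.10 = 0.006320 m/day.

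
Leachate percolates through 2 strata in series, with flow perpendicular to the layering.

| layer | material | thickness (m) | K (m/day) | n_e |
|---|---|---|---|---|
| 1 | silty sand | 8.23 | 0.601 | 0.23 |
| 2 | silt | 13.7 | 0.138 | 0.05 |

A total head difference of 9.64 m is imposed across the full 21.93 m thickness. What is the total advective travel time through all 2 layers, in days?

30.2

With flow normal to the layers, continuity requires the same specific discharge q through every layer.
Σ(b_i/K_i) = 8.23/0.601 + 13.7/0.138 = 113.0 d.
q = Δh / Σ(b_i/K_i) = 9.64 / 113.0 = 0.08533 m/day.
In each layer the seepage velocity is v_i = q/n_i, so the layer transit time is t_i = b_i·n_i / q:
  layer 1 (silty sand): t_1 = 8.23 × 0.23 / 0.08533 = 22.18 d
  layer 2 (silt): t_2 = 13.7 × 0.05 / 0.08533 = 8.027 d
Total t = Σ t_i = 30.21 days.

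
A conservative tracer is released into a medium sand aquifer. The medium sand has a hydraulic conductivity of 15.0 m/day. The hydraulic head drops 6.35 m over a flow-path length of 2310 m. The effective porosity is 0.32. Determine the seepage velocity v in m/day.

Hydraulic gradient i = Δh / L = 6.35 / 2310 = 0.002749.
Darcy flux q = K · i = 15.00 × 0.002749 = 0.04123 m/day.
Seepage velocity v = q / n_e = 0.04123 / 0.32 = 0.1289 m/day.

0.129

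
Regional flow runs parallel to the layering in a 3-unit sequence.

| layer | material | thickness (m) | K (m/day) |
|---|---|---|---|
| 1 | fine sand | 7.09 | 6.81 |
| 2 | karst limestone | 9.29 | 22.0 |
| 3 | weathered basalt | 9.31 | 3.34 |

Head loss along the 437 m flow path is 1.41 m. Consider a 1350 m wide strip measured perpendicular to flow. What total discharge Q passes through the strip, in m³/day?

Flow is parallel to layering, so each bed carries its own Darcy discharge and the transmissivities add.
Σ(K_i·b_i) = 6.81×7.09 + 22.0×9.29 + 3.34×9.31 = 283.8 m²/day.
Hydraulic gradient i = Δh / L = 1.41 / 437 = 0.003227.
Q = Σ(K_i·b_i) · W · i = 283.8 × 1350 × 0.003227 = 1236 m³/day.

1240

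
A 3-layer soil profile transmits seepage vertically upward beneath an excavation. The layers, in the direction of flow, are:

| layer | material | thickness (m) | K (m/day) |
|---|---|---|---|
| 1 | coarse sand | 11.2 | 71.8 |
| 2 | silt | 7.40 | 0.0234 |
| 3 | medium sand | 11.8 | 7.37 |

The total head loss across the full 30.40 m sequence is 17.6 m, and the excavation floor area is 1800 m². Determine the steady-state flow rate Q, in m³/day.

99.6

Flow is perpendicular to layering, so the layers act in series and the equivalent K is the thickness-weighted harmonic mean.
Total thickness L = 11.2 + 7.40 + 11.8 = 30.40 m.
Σ(b_i/K_i) = 11.2/71.8 + 7.40/0.0234 + 11.8/7.37 = 318.0 d.
K_eq = L / Σ(b_i/K_i) = 30.40 / 318.0 = 0.09560 m/day.
Q = K_eq · A · (Δh/L) = 0.09560 × 1800 × (17.6/30.40) = 99.62 m³/day.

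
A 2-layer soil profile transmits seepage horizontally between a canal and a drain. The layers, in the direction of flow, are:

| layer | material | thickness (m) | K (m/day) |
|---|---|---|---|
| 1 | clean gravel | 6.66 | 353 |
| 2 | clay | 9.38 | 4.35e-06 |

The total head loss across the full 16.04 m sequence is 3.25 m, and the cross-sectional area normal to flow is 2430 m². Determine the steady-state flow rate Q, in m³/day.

0.00366

Flow is perpendicular to layering, so the layers act in series and the equivalent K is the thickness-weighted harmonic mean.
Total thickness L = 6.66 + 9.38 = 16.04 m.
Σ(b_i/K_i) = 6.66/353 + 9.38/4.35e-06 = 2.156e+06 d.
K_eq = L / Σ(b_i/K_i) = 16.04 / 2.156e+06 = 7.439e-06 m/day.
Q = K_eq · A · (Δh/L) = 7.439e-06 × 2430 × (3.25/16.04) = 0.003662 m³/day.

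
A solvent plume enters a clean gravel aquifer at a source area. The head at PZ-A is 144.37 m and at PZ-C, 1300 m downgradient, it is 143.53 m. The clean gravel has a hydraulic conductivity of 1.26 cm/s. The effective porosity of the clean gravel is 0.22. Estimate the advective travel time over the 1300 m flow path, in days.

407

Convert K: 1.26 cm/s × 864 = 1089 m/day.
Hydraulic gradient i = (144.37 − 143.53) / 1300 = 0.84 / 1300 = 0.0006462.
Darcy flux q = K · i = 1089 × 0.0006462 = 0.7034 m/day.
Seepage velocity v = q / n_e = 0.7034 / 0.22 = 3.197 m/day.
Travel time t = L / v = 1300 / 3.197 = 406.6 days.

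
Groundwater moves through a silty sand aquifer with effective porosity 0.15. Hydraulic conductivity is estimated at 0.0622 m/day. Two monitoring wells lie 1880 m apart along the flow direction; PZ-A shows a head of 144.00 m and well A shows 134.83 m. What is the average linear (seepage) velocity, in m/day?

0.00202

Hydraulic gradient i = (144.00 − 134.83) / 1880 = 9.17 / 1880 = 0.004878.
Darcy flux q = K · i = 0.06220 × 0.004878 = 0.0003034 m/day.
Seepage velocity v = q / n_e = 0.0003034 / 0.15 = 0.002023 m/day.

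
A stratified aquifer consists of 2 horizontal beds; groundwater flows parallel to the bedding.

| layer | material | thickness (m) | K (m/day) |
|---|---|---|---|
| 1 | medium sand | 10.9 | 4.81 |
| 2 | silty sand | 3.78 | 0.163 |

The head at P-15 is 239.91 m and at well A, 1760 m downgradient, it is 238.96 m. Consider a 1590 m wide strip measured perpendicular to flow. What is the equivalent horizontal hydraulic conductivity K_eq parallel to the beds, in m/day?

3.61

Flow is parallel to layering, so each bed carries its own Darcy discharge and the transmissivities add.
Σ(K_i·b_i) = 4.81×10.9 + 0.163×3.78 = 53.05 m²/day.
Total thickness b = 14.68 m, so K_eq = Σ(K_i·b_i)/b = 3.613 m/day.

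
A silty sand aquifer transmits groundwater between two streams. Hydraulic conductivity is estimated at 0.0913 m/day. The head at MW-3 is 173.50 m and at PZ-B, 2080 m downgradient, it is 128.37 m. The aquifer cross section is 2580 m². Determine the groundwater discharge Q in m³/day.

5.11

Hydraulic gradient i = (173.50 − 128.37) / 2080 = 45.13 / 2080 = 0.02170.
Darcy's law: Q = K · A · i = 0.09130 × 2580 × 0.02170 = 5.111 m³/day.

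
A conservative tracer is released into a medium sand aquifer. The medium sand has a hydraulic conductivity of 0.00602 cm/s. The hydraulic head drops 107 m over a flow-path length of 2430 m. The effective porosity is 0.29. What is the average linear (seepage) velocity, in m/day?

Convert K: 0.00602 cm/s × 864 = 5.201 m/day.
Hydraulic gradient i = Δh / L = 107 / 2430 = 0.04403.
Darcy flux q = K · i = 5.201 × 0.04403 = 0.2290 m/day.
Seepage velocity v = q / n_e = 0.2290 / 0.29 = 0.7898 m/day.

0.790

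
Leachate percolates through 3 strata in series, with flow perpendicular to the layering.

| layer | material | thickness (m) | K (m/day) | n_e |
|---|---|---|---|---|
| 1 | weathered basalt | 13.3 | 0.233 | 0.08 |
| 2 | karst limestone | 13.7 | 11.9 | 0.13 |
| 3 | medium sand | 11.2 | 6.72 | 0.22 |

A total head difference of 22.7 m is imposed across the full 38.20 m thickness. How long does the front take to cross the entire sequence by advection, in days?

With flow normal to the layers, continuity requires the same specific discharge q through every layer.
Σ(b_i/K_i) = 13.3/0.233 + 13.7/11.9 + 11.2/6.72 = 59.90 d.
q = Δh / Σ(b_i/K_i) = 22.7 / 59.90 = 0.3790 m/day.
In each layer the seepage velocity is v_i = q/n_i, so the layer transit time is t_i = b_i·n_i / q:
  layer 1 (weathered basalt): t_1 = 13.3 × 0.08 / 0.3790 = 2.808 d
  layer 2 (karst limestone): t_2 = 13.7 × 0.13 / 0.3790 = 4.700 d
  layer 3 (medium sand): t_3 = 11.2 × 0.22 / 0.3790 = 6.502 d
Total t = Σ t_i = 14.01 days.

14.0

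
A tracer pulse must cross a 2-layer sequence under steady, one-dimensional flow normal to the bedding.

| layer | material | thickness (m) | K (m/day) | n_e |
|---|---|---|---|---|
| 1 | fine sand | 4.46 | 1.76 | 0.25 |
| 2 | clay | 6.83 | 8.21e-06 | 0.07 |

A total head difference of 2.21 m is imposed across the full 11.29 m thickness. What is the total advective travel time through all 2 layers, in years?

1640

With flow normal to the layers, continuity requires the same specific discharge q through every layer.
Σ(b_i/K_i) = 4.46/1.76 + 6.83/8.21e-06 = 8.319e+05 d.
q = Δh / Σ(b_i/K_i) = 2.21 / 8.319e+05 = 2.657e-06 m/day.
In each layer the seepage velocity is v_i = q/n_i, so the layer transit time is t_i = b_i·n_i / q:
  layer 1 (fine sand): t_1 = 4.46 × 0.25 / 2.657e-06 = 4.197e+05 d
  layer 2 (clay): t_2 = 6.83 × 0.07 / 2.657e-06 = 1.800e+05 d
Total t = Σ t_i = 5.997e+05 days = 1642 years.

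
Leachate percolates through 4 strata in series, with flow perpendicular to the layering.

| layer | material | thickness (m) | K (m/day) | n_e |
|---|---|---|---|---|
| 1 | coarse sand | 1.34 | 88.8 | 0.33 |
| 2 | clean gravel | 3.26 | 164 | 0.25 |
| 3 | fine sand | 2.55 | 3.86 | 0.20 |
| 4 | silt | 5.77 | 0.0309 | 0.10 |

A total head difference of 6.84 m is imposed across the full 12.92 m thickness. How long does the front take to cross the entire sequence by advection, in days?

With flow normal to the layers, continuity requires the same specific discharge q through every layer.
Σ(b_i/K_i) = 1.34/88.8 + 3.26/164 + 2.55/3.86 + 5.77/0.0309 = 187.4 d.
q = Δh / Σ(b_i/K_i) = 6.84 / 187.4 = 0.03649 m/day.
In each layer the seepage velocity is v_i = q/n_i, so the layer transit time is t_i = b_i·n_i / q:
  layer 1 (coarse sand): t_1 = 1.34 × 0.33 / 0.03649 = 12.12 d
  layer 2 (clean gravel): t_2 = 3.26 × 0.25 / 0.03649 = 22.33 d
  layer 3 (fine sand): t_3 = 2.55 × 0.20 / 0.03649 = 13.97 d
  layer 4 (silt): t_4 = 5.77 × 0.10 / 0.03649 = 15.81 d
Total t = Σ t_i = 64.23 days.

64.2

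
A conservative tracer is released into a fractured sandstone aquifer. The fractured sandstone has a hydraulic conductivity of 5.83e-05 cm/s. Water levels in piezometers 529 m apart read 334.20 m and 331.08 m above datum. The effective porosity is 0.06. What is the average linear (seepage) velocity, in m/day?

Convert K: 5.83e-05 cm/s × 864 = 0.05037 m/day.
Hydraulic gradient i = (334.20 − 331.08) / 529 = 3.12 / 529 = 0.005898.
Darcy flux q = K · i = 0.05037 × 0.005898 = 0.0002971 m/day.
Seepage velocity v = q / n_e = 0.0002971 / 0.06 = 0.004951 m/day.

0.00495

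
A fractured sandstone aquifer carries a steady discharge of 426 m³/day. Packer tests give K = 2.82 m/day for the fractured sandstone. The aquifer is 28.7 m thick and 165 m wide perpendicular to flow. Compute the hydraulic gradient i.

0.0319

Cross-sectional area A = 165 × 28.7 = 4736 m².
From Q = K·A·i, i = Q / (K·A) = 426 / (2.820 × 4736) = 0.03190.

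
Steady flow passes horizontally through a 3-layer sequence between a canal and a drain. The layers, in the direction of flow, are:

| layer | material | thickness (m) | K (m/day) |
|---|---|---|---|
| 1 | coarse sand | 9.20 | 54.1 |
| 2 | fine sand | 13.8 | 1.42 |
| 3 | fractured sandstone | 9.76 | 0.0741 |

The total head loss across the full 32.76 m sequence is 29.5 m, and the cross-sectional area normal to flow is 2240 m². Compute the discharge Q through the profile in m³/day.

467

Flow is perpendicular to layering, so the layers act in series and the equivalent K is the thickness-weighted harmonic mean.
Total thickness L = 9.20 + 13.8 + 9.76 = 32.76 m.
Σ(b_i/K_i) = 9.20/54.1 + 13.8/1.42 + 9.76/0.0741 = 141.6 d.
K_eq = L / Σ(b_i/K_i) = 32.76 / 141.6 = 0.2314 m/day.
Q = K_eq · A · (Δh/L) = 0.2314 × 2240 × (29.5/32.76) = 466.7 m³/day.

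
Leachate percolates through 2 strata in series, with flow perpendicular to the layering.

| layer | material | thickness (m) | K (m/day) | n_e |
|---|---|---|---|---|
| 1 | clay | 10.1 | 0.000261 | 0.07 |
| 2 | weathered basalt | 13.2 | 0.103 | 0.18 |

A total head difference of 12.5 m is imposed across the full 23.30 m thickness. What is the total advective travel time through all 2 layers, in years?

26.2

With flow normal to the layers, continuity requires the same specific discharge q through every layer.
Σ(b_i/K_i) = 10.1/0.000261 + 13.2/0.103 = 38825 d.
q = Δh / Σ(b_i/K_i) = 12.5 / 38825 = 0.0003220 m/day.
In each layer the seepage velocity is v_i = q/n_i, so the layer transit time is t_i = b_i·n_i / q:
  layer 1 (clay): t_1 = 10.1 × 0.07 / 0.0003220 = 2196 d
  layer 2 (weathered basalt): t_2 = 13.2 × 0.18 / 0.0003220 = 7380 d
Total t = Σ t_i = 9576 days = 26.22 years.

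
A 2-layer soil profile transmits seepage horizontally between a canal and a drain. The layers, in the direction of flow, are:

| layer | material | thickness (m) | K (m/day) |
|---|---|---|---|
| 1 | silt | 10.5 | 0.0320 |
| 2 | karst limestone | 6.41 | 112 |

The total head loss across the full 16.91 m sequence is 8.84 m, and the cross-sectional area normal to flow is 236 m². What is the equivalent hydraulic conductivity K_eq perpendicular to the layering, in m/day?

Flow is perpendicular to layering, so the layers act in series and the equivalent K is the thickness-weighted harmonic mean.
Total thickness L = 10.5 + 6.41 = 16.91 m.
Σ(b_i/K_i) = 10.5/0.0320 + 6.41/112 = 328.2 d.
K_eq = L / Σ(b_i/K_i) = 16.91 / 328.2 = 0.05153 m/day.

0.0515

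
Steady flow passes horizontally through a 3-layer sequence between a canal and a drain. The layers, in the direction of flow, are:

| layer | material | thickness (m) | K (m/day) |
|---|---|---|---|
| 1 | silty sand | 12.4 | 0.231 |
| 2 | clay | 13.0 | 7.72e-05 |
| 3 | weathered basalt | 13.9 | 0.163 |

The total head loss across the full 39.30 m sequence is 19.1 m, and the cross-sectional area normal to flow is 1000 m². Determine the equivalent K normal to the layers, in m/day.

0.000233

Flow is perpendicular to layering, so the layers act in series and the equivalent K is the thickness-weighted harmonic mean.
Total thickness L = 12.4 + 13.0 + 13.9 = 39.30 m.
Σ(b_i/K_i) = 12.4/0.231 + 13.0/7.72e-05 + 13.9/0.163 = 1.685e+05 d.
K_eq = L / Σ(b_i/K_i) = 39.30 / 1.685e+05 = 0.0002332 m/day.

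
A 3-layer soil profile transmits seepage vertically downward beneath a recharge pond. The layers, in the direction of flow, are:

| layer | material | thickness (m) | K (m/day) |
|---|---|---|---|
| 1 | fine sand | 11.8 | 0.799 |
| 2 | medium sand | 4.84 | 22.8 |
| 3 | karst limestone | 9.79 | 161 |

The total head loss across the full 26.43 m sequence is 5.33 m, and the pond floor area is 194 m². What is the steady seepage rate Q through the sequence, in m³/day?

Flow is perpendicular to layering, so the layers act in series and the equivalent K is the thickness-weighted harmonic mean.
Total thickness L = 11.8 + 4.84 + 9.79 = 26.43 m.
Σ(b_i/K_i) = 11.8/0.799 + 4.84/22.8 + 9.79/161 = 15.04 d.
K_eq = L / Σ(b_i/K_i) = 26.43 / 15.04 = 1.757 m/day.
Q = K_eq · A · (Δh/L) = 1.757 × 194 × (5.33/26.43) = 68.74 m³/day.

68.7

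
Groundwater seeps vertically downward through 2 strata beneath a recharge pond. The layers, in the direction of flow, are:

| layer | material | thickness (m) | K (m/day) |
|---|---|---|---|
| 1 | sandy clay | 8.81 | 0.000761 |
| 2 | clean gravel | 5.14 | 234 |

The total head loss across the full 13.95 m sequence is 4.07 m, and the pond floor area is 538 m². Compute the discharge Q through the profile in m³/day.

0.189

Flow is perpendicular to layering, so the layers act in series and the equivalent K is the thickness-weighted harmonic mean.
Total thickness L = 8.81 + 5.14 = 13.95 m.
Σ(b_i/K_i) = 8.81/0.000761 + 5.14/234 = 11577 d.
K_eq = L / Σ(b_i/K_i) = 13.95 / 11577 = 0.001205 m/day.
Q = K_eq · A · (Δh/L) = 0.001205 × 538 × (4.07/13.95) = 0.1891 m³/day.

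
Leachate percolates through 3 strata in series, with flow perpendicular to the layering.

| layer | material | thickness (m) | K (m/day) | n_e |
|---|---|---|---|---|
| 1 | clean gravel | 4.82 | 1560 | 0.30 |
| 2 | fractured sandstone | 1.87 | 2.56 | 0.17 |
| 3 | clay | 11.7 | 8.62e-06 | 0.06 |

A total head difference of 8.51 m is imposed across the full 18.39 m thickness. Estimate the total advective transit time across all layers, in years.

With flow normal to the layers, continuity requires the same specific discharge q through every layer.
Σ(b_i/K_i) = 4.82/1560 + 1.87/2.56 + 11.7/8.62e-06 = 1.357e+06 d.
q = Δh / Σ(b_i/K_i) = 8.51 / 1.357e+06 = 6.270e-06 m/day.
In each layer the seepage velocity is v_i = q/n_i, so the layer transit time is t_i = b_i·n_i / q:
  layer 1 (clean gravel): t_1 = 4.82 × 0.30 / 6.270e-06 = 2.306e+05 d
  layer 2 (fractured sandstone): t_2 = 1.87 × 0.17 / 6.270e-06 = 50704 d
  layer 3 (clay): t_3 = 11.7 × 0.06 / 6.270e-06 = 1.120e+05 d
Total t = Σ t_i = 3.933e+05 days = 1077 years.

1080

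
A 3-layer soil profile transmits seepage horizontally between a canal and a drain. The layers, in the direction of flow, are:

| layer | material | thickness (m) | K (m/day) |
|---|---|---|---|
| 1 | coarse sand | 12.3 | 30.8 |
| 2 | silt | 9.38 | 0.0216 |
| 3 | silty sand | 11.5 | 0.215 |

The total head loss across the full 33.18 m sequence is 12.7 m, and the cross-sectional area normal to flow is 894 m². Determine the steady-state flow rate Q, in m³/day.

Flow is perpendicular to layering, so the layers act in series and the equivalent K is the thickness-weighted harmonic mean.
Total thickness L = 12.3 + 9.38 + 11.5 = 33.18 m.
Σ(b_i/K_i) = 12.3/30.8 + 9.38/0.0216 + 11.5/0.215 = 488.1 d.
K_eq = L / Σ(b_i/K_i) = 33.18 / 488.1 = 0.06797 m/day.
Q = K_eq · A · (Δh/L) = 0.06797 × 894 × (12.7/33.18) = 23.26 m³/day.

23.3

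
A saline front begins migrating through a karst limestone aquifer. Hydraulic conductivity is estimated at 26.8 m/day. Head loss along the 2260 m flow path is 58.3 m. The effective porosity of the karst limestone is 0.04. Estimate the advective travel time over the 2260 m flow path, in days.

131

Hydraulic gradient i = Δh / L = 58.3 / 2260 = 0.02580.
Darcy flux q = K · i = 26.80 × 0.02580 = 0.6913 m/day.
Seepage velocity v = q / n_e = 0.6913 / 0.04 = 17.28 m/day.
Travel time t = L / v = 2260 / 17.28 = 130.8 days.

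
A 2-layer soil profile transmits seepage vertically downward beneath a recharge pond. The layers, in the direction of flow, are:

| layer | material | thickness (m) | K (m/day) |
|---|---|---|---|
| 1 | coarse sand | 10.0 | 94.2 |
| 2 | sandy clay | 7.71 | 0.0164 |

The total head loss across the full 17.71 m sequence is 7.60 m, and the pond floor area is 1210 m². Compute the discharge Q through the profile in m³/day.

19.6

Flow is perpendicular to layering, so the layers act in series and the equivalent K is the thickness-weighted harmonic mean.
Total thickness L = 10.0 + 7.71 = 17.71 m.
Σ(b_i/K_i) = 10.0/94.2 + 7.71/0.0164 = 470.2 d.
K_eq = L / Σ(b_i/K_i) = 17.71 / 470.2 = 0.03766 m/day.
Q = K_eq · A · (Δh/L) = 0.03766 × 1210 × (7.60/17.71) = 19.56 m³/day.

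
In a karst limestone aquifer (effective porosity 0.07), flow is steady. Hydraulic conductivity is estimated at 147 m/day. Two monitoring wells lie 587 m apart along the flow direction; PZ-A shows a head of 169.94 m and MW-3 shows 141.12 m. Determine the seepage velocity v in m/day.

103

Hydraulic gradient i = (169.94 − 141.12) / 587 = 28.82 / 587 = 0.04910.
Darcy flux q = K · i = 147.0 × 0.04910 = 7.217 m/day.
Seepage velocity v = q / n_e = 7.217 / 0.07 = 103.1 m/day.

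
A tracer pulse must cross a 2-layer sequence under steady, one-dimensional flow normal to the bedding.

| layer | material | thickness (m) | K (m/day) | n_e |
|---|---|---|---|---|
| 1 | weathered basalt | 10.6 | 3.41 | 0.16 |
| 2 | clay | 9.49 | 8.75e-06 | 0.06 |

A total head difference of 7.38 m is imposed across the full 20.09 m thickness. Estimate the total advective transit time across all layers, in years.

912

With flow normal to the layers, continuity requires the same specific discharge q through every layer.
Σ(b_i/K_i) = 10.6/3.41 + 9.49/8.75e-06 = 1.085e+06 d.
q = Δh / Σ(b_i/K_i) = 7.38 / 1.085e+06 = 6.805e-06 m/day.
In each layer the seepage velocity is v_i = q/n_i, so the layer transit time is t_i = b_i·n_i / q:
  layer 1 (weathered basalt): t_1 = 10.6 × 0.16 / 6.805e-06 = 2.492e+05 d
  layer 2 (clay): t_2 = 9.49 × 0.06 / 6.805e-06 = 83680 d
Total t = Σ t_i = 3.329e+05 days = 911.5 years.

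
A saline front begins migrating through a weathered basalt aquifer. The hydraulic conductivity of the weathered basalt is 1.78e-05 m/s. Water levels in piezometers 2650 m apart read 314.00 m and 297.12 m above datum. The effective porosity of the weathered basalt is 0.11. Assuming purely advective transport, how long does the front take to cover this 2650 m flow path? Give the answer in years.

Convert K: 1.78e-05 m/s × 86400 = 1.538 m/day.
Hydraulic gradient i = (314.00 − 297.12) / 2650 = 16.88 / 2650 = 0.006370.
Darcy flux q = K · i = 1.538 × 0.006370 = 0.009796 m/day.
Seepage velocity v = q / n_e = 0.009796 / 0.11 = 0.08906 m/day.
Travel time t = L / v = 2650 / 0.08906 = 29756 days = 81.47 years.

81.5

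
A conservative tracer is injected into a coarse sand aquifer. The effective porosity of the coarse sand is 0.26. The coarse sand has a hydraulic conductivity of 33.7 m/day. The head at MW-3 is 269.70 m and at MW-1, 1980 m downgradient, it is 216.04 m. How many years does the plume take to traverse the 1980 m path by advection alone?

Hydraulic gradient i = (269.70 − 216.04) / 1980 = 53.66 / 1980 = 0.02710.
Darcy flux q = K · i = 33.70 × 0.02710 = 0.9133 m/day.
Seepage velocity v = q / n_e = 0.9133 / 0.26 = 3.513 m/day.
Travel time t = L / v = 1980 / 3.513 = 563.7 days = 1.543 years.

1.54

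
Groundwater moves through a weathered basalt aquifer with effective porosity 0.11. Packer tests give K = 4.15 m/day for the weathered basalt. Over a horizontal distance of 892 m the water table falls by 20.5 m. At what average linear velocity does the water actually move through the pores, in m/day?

0.867

Hydraulic gradient i = Δh / L = 20.5 / 892 = 0.02298.
Darcy flux q = K · i = 4.150 × 0.02298 = 0.09538 m/day.
Seepage velocity v = q / n_e = 0.09538 / 0.11 = 0.8671 m/day.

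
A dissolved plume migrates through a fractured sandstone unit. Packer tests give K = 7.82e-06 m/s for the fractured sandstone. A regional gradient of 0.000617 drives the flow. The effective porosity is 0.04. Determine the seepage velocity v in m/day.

Convert K: 7.82e-06 m/s × 86400 = 0.6756 m/day.
Hydraulic gradient i = 0.000617.
Darcy flux q = K · i = 0.6756 × 0.0006170 = 0.0004169 m/day.
Seepage velocity v = q / n_e = 0.0004169 / 0.04 = 0.01042 m/day.

0.0104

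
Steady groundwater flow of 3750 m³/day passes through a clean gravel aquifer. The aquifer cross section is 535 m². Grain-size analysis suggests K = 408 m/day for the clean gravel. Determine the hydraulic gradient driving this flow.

0.0172

From Q = K·A·i, i = Q / (K·A) = 3750 / (408.0 × 535.0) = 0.01718.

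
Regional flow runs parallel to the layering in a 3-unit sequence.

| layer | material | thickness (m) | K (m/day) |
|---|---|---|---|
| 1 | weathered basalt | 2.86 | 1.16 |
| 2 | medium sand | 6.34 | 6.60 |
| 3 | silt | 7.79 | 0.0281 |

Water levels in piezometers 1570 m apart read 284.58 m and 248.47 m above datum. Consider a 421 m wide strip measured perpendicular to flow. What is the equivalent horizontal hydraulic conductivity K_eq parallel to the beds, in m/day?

2.67

Flow is parallel to layering, so each bed carries its own Darcy discharge and the transmissivities add.
Σ(K_i·b_i) = 1.16×2.86 + 6.60×6.34 + 0.0281×7.79 = 45.38 m²/day.
Total thickness b = 16.99 m, so K_eq = Σ(K_i·b_i)/b = 2.671 m/day.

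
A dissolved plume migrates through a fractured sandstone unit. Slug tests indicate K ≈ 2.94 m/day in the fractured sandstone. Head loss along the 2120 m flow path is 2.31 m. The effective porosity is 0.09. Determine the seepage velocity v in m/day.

0.0356

Hydraulic gradient i = Δh / L = 2.31 / 2120 = 0.001090.
Darcy flux q = K · i = 2.940 × 0.001090 = 0.003203 m/day.
Seepage velocity v = q / n_e = 0.003203 / 0.09 = 0.03559 m/day.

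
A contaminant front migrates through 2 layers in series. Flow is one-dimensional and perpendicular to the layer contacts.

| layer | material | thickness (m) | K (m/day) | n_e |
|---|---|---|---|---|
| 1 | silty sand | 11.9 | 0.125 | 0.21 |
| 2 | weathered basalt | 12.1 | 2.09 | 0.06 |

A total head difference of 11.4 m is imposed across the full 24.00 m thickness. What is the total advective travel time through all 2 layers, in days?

With flow normal to the layers, continuity requires the same specific discharge q through every layer.
Σ(b_i/K_i) = 11.9/0.125 + 12.1/2.09 = 101.0 d.
q = Δh / Σ(b_i/K_i) = 11.4 / 101.0 = 0.1129 m/day.
In each layer the seepage velocity is v_i = q/n_i, so the layer transit time is t_i = b_i·n_i / q:
  layer 1 (silty sand): t_1 = 11.9 × 0.21 / 0.1129 = 22.14 d
  layer 2 (weathered basalt): t_2 = 12.1 × 0.06 / 0.1129 = 6.431 d
Total t = Σ t_i = 28.57 days.

28.6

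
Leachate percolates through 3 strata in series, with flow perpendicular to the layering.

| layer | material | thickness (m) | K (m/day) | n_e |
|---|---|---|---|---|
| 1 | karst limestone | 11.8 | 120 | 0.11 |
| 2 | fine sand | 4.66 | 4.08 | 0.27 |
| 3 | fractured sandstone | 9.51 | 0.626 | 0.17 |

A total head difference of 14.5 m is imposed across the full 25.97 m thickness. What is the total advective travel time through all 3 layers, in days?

4.73

With flow normal to the layers, continuity requires the same specific discharge q through every layer.
Σ(b_i/K_i) = 11.8/120 + 4.66/4.08 + 9.51/0.626 = 16.43 d.
q = Δh / Σ(b_i/K_i) = 14.5 / 16.43 = 0.8824 m/day.
In each layer the seepage velocity is v_i = q/n_i, so the layer transit time is t_i = b_i·n_i / q:
  layer 1 (karst limestone): t_1 = 11.8 × 0.11 / 0.8824 = 1.471 d
  layer 2 (fine sand): t_2 = 4.66 × 0.27 / 0.8824 = 1.426 d
  layer 3 (fractured sandstone): t_3 = 9.51 × 0.17 / 0.8824 = 1.832 d
Total t = Σ t_i = 4.729 days.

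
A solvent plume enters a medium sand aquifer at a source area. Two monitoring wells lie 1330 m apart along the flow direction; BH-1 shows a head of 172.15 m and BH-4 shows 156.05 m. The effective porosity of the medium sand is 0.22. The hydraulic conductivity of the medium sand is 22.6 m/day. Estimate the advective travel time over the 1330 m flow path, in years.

Hydraulic gradient i = (172.15 − 156.05) / 1330 = 16.1 / 1330 = 0.01211.
Darcy flux q = K · i = 22.60 × 0.01211 = 0.2736 m/day.
Seepage velocity v = q / n_e = 0.2736 / 0.22 = 1.244 m/day.
Travel time t = L / v = 1330 / 1.244 = 1070 days = 2.928 years.

2.93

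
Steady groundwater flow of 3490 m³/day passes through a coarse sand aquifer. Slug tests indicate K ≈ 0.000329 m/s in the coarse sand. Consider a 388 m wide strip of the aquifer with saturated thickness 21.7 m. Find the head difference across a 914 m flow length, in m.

Convert K: 0.000329 m/s × 86400 = 28.43 m/day.
Cross-sectional area A = 388 × 21.7 = 8420 m².
From Q = K·A·i, i = Q / (K·A) = 3490 / (28.43 × 8420) = 0.01458.
Head loss Δh = i · L = 0.01458 × 914 = 13.33 m.

13.3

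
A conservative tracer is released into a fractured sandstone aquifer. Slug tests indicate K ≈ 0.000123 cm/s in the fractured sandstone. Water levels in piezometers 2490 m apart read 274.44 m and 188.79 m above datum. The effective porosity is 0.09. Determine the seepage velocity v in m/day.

0.0406

Convert K: 0.000123 cm/s × 864 = 0.1063 m/day.
Hydraulic gradient i = (274.44 − 188.79) / 2490 = 85.65 / 2490 = 0.03440.
Darcy flux q = K · i = 0.1063 × 0.03440 = 0.003656 m/day.
Seepage velocity v = q / n_e = 0.003656 / 0.09 = 0.04062 m/day.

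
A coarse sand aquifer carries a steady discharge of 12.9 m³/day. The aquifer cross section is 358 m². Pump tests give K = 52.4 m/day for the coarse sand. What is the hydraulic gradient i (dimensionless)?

0.000688

From Q = K·A·i, i = Q / (K·A) = 12.9 / (52.40 × 358.0) = 0.0006877.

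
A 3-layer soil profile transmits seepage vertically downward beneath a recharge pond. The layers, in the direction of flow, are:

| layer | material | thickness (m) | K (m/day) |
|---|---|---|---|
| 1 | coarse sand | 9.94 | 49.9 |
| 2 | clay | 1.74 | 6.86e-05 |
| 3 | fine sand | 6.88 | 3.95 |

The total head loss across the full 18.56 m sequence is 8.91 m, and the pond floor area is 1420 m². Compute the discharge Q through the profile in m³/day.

Flow is perpendicular to layering, so the layers act in series and the equivalent K is the thickness-weighted harmonic mean.
Total thickness L = 9.94 + 1.74 + 6.88 = 18.56 m.
Σ(b_i/K_i) = 9.94/49.9 + 1.74/6.86e-05 + 6.88/3.95 = 25366 d.
K_eq = L / Σ(b_i/K_i) = 18.56 / 25366 = 0.0007317 m/day.
Q = K_eq · A · (Δh/L) = 0.0007317 × 1420 × (8.91/18.56) = 0.4988 m³/day.

0.499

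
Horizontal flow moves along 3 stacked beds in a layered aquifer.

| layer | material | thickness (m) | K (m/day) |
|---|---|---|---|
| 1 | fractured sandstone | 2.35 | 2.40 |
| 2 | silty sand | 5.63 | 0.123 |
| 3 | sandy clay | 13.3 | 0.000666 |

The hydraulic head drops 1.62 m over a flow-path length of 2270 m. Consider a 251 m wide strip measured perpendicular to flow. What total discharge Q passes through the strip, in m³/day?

1.14

Flow is parallel to layering, so each bed carries its own Darcy discharge and the transmissivities add.
Σ(K_i·b_i) = 2.40×2.35 + 0.123×5.63 + 0.000666×13.3 = 6.341 m²/day.
Hydraulic gradient i = Δh / L = 1.62 / 2270 = 0.0007137.
Q = Σ(K_i·b_i) · W · i = 6.341 × 251 × 0.0007137 = 1.136 m³/day.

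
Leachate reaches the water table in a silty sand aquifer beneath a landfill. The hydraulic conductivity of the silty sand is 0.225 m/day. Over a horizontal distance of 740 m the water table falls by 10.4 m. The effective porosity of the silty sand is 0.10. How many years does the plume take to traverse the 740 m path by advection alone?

64.1

Hydraulic gradient i = Δh / L = 10.4 / 740 = 0.01405.
Darcy flux q = K · i = 0.2250 × 0.01405 = 0.003162 m/day.
Seepage velocity v = q / n_e = 0.003162 / 0.10 = 0.03162 m/day.
Travel time t = L / v = 740 / 0.03162 = 23402 days = 64.07 years.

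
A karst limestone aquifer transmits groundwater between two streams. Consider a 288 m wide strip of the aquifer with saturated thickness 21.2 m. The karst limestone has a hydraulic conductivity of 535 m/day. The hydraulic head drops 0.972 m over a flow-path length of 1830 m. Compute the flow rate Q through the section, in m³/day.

Cross-sectional area A = 288 × 21.2 = 6106 m².
Hydraulic gradient i = Δh / L = 0.972 / 1830 = 0.0005311.
Darcy's law: Q = K · A · i = 535.0 × 6106 × 0.0005311 = 1735 m³/day.

1730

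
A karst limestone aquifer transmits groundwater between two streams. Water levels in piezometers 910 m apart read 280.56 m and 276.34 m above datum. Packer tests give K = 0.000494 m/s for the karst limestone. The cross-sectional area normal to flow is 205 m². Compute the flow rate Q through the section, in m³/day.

40.6

Convert K: 0.000494 m/s × 86400 = 42.68 m/day.
Hydraulic gradient i = (280.56 − 276.34) / 910 = 4.22 / 910 = 0.004637.
Darcy's law: Q = K · A · i = 42.68 × 205.0 × 0.004637 = 40.58 m³/day.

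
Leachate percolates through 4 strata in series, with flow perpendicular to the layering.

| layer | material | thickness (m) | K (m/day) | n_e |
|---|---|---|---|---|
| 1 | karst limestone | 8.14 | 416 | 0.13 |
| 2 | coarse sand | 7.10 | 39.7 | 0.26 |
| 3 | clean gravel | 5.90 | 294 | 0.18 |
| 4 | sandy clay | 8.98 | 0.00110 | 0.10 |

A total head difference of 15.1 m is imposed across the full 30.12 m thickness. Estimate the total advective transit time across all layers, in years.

7.20

With flow normal to the layers, continuity requires the same specific discharge q through every layer.
Σ(b_i/K_i) = 8.14/416 + 7.10/39.7 + 5.90/294 + 8.98/0.00110 = 8164 d.
q = Δh / Σ(b_i/K_i) = 15.1 / 8164 = 0.001850 m/day.
In each layer the seepage velocity is v_i = q/n_i, so the layer transit time is t_i = b_i·n_i / q:
  layer 1 (karst limestone): t_1 = 8.14 × 0.13 / 0.001850 = 572.1 d
  layer 2 (coarse sand): t_2 = 7.10 × 0.26 / 0.001850 = 998.0 d
  layer 3 (clean gravel): t_3 = 5.90 × 0.18 / 0.001850 = 574.2 d
  layer 4 (sandy clay): t_4 = 8.98 × 0.10 / 0.001850 = 485.5 d
Total t = Σ t_i = 2630 days = 7.200 years.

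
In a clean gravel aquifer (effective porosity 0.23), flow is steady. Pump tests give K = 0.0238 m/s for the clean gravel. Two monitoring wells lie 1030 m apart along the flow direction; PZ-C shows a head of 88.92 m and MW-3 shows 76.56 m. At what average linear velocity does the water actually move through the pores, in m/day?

107

Convert K: 0.0238 m/s × 86400 = 2056 m/day.
Hydraulic gradient i = (88.92 − 76.56) / 1030 = 12.36 / 1030 = 0.01200.
Darcy flux q = K · i = 2056 × 0.01200 = 24.68 m/day.
Seepage velocity v = q / n_e = 24.68 / 0.23 = 107.3 m/day.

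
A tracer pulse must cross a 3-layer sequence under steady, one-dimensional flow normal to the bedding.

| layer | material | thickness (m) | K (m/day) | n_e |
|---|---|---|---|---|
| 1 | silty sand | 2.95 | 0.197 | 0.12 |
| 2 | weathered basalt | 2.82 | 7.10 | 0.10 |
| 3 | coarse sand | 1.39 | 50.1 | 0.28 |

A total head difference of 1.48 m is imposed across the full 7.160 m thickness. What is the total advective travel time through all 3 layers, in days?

With flow normal to the layers, continuity requires the same specific discharge q through every layer.
Σ(b_i/K_i) = 2.95/0.197 + 2.82/7.10 + 1.39/50.1 = 15.40 d.
q = Δh / Σ(b_i/K_i) = 1.48 / 15.40 = 0.09611 m/day.
In each layer the seepage velocity is v_i = q/n_i, so the layer transit time is t_i = b_i·n_i / q:
  layer 1 (silty sand): t_1 = 2.95 × 0.12 / 0.09611 = 3.683 d
  layer 2 (weathered basalt): t_2 = 2.82 × 0.10 / 0.09611 = 2.934 d
  layer 3 (coarse sand): t_3 = 1.39 × 0.28 / 0.09611 = 4.050 d
Total t = Σ t_i = 10.67 days.

10.7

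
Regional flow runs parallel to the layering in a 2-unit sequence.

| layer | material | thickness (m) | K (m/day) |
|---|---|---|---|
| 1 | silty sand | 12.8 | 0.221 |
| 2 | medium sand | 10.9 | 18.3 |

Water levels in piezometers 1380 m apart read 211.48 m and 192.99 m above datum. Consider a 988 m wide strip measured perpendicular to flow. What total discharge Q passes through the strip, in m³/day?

2680

Flow is parallel to layering, so each bed carries its own Darcy discharge and the transmissivities add.
Σ(K_i·b_i) = 0.221×12.8 + 18.3×10.9 = 202.3 m²/day.
Hydraulic gradient i = (211.48 − 192.99) / 1380 = 18.49 / 1380 = 0.01340.
Q = Σ(K_i·b_i) · W · i = 202.3 × 988 × 0.01340 = 2678 m³/day.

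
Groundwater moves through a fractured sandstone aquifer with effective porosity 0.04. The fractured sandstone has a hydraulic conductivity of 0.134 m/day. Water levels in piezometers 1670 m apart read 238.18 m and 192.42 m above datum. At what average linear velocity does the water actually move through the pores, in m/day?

0.0918

Hydraulic gradient i = (238.18 − 192.42) / 1670 = 45.76 / 1670 = 0.02740.
Darcy flux q = K · i = 0.1340 × 0.02740 = 0.003672 m/day.
Seepage velocity v = q / n_e = 0.003672 / 0.04 = 0.09179 m/day.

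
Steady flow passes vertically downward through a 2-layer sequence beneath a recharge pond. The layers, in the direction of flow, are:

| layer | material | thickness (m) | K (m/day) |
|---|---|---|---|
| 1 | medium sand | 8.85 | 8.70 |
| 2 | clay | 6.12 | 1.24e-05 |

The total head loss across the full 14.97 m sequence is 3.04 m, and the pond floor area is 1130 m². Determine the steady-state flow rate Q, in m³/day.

0.00696

Flow is perpendicular to layering, so the layers act in series and the equivalent K is the thickness-weighted harmonic mean.
Total thickness L = 8.85 + 6.12 = 14.97 m.
Σ(b_i/K_i) = 8.85/8.70 + 6.12/1.24e-05 = 4.935e+05 d.
K_eq = L / Σ(b_i/K_i) = 14.97 / 4.935e+05 = 3.033e-05 m/day.
Q = K_eq · A · (Δh/L) = 3.033e-05 × 1130 × (3.04/14.97) = 0.006960 m³/day.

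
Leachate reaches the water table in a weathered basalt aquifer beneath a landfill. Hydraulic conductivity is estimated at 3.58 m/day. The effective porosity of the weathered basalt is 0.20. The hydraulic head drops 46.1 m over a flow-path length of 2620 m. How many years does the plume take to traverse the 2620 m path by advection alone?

22.8

Hydraulic gradient i = Δh / L = 46.1 / 2620 = 0.01760.
Darcy flux q = K · i = 3.580 × 0.01760 = 0.06299 m/day.
Seepage velocity v = q / n_e = 0.06299 / 0.20 = 0.3150 m/day.
Travel time t = L / v = 2620 / 0.3150 = 8319 days = 22.78 years.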